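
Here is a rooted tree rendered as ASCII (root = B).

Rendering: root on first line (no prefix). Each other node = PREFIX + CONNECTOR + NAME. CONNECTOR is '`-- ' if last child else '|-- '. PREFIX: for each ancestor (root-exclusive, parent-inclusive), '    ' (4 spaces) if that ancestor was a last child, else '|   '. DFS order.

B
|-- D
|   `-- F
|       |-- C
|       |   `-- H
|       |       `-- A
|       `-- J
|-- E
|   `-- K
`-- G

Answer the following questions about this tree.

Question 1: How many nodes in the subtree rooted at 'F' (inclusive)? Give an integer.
Answer: 5

Derivation:
Subtree rooted at F contains: A, C, F, H, J
Count = 5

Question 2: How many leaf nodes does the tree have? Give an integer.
Leaves (nodes with no children): A, G, J, K

Answer: 4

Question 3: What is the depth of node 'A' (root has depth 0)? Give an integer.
Answer: 5

Derivation:
Path from root to A: B -> D -> F -> C -> H -> A
Depth = number of edges = 5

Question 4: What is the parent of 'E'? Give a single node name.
Answer: B

Derivation:
Scan adjacency: E appears as child of B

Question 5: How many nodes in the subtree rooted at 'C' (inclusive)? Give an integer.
Answer: 3

Derivation:
Subtree rooted at C contains: A, C, H
Count = 3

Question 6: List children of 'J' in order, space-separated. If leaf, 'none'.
Node J's children (from adjacency): (leaf)

Answer: none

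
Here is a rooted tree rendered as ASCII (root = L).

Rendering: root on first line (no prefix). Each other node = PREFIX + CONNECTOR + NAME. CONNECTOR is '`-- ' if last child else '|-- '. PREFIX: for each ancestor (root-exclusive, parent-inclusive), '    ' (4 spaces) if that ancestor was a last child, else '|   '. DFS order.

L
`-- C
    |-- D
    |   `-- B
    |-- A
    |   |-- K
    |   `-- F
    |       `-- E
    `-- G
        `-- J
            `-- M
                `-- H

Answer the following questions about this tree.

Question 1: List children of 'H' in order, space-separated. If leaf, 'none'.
Answer: none

Derivation:
Node H's children (from adjacency): (leaf)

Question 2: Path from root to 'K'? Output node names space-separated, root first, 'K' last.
Walk down from root: L -> C -> A -> K

Answer: L C A K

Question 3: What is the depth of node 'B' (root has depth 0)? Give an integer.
Answer: 3

Derivation:
Path from root to B: L -> C -> D -> B
Depth = number of edges = 3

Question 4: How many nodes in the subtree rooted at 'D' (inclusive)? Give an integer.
Answer: 2

Derivation:
Subtree rooted at D contains: B, D
Count = 2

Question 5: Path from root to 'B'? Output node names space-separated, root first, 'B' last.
Walk down from root: L -> C -> D -> B

Answer: L C D B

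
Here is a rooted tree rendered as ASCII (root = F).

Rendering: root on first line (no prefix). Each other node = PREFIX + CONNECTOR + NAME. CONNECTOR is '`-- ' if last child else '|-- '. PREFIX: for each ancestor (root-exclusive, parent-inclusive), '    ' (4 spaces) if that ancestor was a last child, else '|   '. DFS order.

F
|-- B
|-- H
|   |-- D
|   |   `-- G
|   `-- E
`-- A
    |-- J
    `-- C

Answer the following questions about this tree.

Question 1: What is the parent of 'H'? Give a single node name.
Answer: F

Derivation:
Scan adjacency: H appears as child of F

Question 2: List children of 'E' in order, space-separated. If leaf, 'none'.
Node E's children (from adjacency): (leaf)

Answer: none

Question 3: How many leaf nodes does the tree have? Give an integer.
Leaves (nodes with no children): B, C, E, G, J

Answer: 5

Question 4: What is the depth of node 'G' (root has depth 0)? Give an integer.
Path from root to G: F -> H -> D -> G
Depth = number of edges = 3

Answer: 3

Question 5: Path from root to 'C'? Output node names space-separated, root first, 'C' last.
Answer: F A C

Derivation:
Walk down from root: F -> A -> C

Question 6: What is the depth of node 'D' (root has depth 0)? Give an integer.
Answer: 2

Derivation:
Path from root to D: F -> H -> D
Depth = number of edges = 2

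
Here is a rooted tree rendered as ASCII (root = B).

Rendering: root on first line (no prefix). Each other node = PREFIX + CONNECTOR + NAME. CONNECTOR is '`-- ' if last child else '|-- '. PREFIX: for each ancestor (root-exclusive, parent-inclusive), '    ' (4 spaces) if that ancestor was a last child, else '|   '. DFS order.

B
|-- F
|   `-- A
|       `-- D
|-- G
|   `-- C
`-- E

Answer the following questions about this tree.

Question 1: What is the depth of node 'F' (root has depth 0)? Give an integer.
Path from root to F: B -> F
Depth = number of edges = 1

Answer: 1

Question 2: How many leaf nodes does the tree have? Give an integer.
Answer: 3

Derivation:
Leaves (nodes with no children): C, D, E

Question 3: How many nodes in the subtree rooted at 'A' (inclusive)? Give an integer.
Subtree rooted at A contains: A, D
Count = 2

Answer: 2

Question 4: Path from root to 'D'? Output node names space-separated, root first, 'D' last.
Answer: B F A D

Derivation:
Walk down from root: B -> F -> A -> D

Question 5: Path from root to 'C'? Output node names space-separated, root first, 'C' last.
Answer: B G C

Derivation:
Walk down from root: B -> G -> C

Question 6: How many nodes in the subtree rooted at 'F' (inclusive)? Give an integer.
Answer: 3

Derivation:
Subtree rooted at F contains: A, D, F
Count = 3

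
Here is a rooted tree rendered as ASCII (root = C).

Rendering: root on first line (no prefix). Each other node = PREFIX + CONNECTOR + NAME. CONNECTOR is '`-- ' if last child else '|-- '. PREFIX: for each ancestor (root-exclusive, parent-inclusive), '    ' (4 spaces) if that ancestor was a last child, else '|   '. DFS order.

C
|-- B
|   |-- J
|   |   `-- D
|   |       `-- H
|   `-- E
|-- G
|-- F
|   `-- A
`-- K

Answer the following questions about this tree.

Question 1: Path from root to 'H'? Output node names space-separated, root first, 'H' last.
Answer: C B J D H

Derivation:
Walk down from root: C -> B -> J -> D -> H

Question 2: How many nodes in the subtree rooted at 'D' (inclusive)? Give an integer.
Subtree rooted at D contains: D, H
Count = 2

Answer: 2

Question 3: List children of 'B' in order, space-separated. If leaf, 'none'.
Node B's children (from adjacency): J, E

Answer: J E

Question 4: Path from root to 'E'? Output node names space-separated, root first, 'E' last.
Walk down from root: C -> B -> E

Answer: C B E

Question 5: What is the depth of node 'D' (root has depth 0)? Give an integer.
Path from root to D: C -> B -> J -> D
Depth = number of edges = 3

Answer: 3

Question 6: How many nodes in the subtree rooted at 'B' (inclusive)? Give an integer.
Answer: 5

Derivation:
Subtree rooted at B contains: B, D, E, H, J
Count = 5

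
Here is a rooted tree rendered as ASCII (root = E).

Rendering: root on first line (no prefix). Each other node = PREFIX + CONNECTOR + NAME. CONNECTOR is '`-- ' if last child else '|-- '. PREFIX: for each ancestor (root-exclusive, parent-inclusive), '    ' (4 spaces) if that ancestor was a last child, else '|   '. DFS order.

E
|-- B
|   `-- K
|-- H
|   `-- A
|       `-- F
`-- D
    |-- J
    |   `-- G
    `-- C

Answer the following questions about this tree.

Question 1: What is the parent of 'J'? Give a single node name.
Scan adjacency: J appears as child of D

Answer: D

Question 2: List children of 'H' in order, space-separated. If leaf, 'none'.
Node H's children (from adjacency): A

Answer: A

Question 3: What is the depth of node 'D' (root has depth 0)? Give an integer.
Answer: 1

Derivation:
Path from root to D: E -> D
Depth = number of edges = 1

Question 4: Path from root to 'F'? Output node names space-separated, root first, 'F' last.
Walk down from root: E -> H -> A -> F

Answer: E H A F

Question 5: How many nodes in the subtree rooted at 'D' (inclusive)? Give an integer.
Answer: 4

Derivation:
Subtree rooted at D contains: C, D, G, J
Count = 4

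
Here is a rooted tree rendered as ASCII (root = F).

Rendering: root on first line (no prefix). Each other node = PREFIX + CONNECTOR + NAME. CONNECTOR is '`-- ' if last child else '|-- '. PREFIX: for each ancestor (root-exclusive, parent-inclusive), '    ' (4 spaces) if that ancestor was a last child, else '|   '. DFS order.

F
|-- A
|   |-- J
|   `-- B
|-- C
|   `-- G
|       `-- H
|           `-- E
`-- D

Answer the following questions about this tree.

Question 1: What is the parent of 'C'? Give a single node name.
Scan adjacency: C appears as child of F

Answer: F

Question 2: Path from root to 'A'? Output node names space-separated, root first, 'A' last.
Answer: F A

Derivation:
Walk down from root: F -> A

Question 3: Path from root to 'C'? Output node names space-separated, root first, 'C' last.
Walk down from root: F -> C

Answer: F C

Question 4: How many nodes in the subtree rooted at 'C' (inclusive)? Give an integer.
Subtree rooted at C contains: C, E, G, H
Count = 4

Answer: 4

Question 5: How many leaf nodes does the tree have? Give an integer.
Leaves (nodes with no children): B, D, E, J

Answer: 4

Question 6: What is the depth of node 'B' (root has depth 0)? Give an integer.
Answer: 2

Derivation:
Path from root to B: F -> A -> B
Depth = number of edges = 2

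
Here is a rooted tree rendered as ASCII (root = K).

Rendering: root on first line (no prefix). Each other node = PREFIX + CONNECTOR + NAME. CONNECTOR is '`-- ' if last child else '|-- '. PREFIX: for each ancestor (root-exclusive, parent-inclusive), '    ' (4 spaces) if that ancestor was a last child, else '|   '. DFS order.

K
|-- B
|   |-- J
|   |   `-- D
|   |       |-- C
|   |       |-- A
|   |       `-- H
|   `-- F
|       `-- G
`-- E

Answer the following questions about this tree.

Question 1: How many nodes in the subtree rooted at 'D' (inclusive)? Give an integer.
Answer: 4

Derivation:
Subtree rooted at D contains: A, C, D, H
Count = 4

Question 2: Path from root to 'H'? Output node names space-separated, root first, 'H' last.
Answer: K B J D H

Derivation:
Walk down from root: K -> B -> J -> D -> H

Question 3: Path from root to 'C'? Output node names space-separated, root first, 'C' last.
Walk down from root: K -> B -> J -> D -> C

Answer: K B J D C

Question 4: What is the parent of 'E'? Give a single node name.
Answer: K

Derivation:
Scan adjacency: E appears as child of K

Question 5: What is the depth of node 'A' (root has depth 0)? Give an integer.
Path from root to A: K -> B -> J -> D -> A
Depth = number of edges = 4

Answer: 4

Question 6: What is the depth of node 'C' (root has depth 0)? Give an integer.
Answer: 4

Derivation:
Path from root to C: K -> B -> J -> D -> C
Depth = number of edges = 4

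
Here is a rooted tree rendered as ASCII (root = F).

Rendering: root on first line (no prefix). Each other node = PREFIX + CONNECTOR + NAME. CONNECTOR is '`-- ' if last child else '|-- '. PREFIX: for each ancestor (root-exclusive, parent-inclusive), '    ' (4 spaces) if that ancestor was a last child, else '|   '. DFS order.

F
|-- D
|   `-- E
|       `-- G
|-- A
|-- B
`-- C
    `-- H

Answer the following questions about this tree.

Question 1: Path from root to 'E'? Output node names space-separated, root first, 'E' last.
Answer: F D E

Derivation:
Walk down from root: F -> D -> E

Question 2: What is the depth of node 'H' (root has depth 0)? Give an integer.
Answer: 2

Derivation:
Path from root to H: F -> C -> H
Depth = number of edges = 2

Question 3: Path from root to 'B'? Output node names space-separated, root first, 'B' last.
Walk down from root: F -> B

Answer: F B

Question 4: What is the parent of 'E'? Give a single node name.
Answer: D

Derivation:
Scan adjacency: E appears as child of D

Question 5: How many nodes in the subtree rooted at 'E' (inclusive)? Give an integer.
Answer: 2

Derivation:
Subtree rooted at E contains: E, G
Count = 2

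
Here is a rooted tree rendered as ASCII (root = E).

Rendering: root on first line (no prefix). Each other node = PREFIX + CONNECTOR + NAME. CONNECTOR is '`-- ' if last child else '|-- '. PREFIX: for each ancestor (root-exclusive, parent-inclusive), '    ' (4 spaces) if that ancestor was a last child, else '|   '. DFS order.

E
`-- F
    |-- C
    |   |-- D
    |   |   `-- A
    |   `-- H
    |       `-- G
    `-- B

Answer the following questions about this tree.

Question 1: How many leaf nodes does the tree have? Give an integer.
Answer: 3

Derivation:
Leaves (nodes with no children): A, B, G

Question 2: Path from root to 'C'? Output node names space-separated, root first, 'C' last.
Walk down from root: E -> F -> C

Answer: E F C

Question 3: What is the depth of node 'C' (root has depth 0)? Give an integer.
Path from root to C: E -> F -> C
Depth = number of edges = 2

Answer: 2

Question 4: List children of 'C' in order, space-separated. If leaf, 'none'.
Node C's children (from adjacency): D, H

Answer: D H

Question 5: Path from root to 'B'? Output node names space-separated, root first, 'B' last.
Answer: E F B

Derivation:
Walk down from root: E -> F -> B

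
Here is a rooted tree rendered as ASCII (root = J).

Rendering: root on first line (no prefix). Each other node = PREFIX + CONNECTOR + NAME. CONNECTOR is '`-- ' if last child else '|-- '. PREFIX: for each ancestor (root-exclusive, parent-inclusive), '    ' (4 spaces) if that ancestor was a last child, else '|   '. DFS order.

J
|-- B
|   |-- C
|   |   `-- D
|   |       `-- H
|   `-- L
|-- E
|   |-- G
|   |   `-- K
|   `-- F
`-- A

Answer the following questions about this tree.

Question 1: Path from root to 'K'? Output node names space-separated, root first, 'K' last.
Answer: J E G K

Derivation:
Walk down from root: J -> E -> G -> K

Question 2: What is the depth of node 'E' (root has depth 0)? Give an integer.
Path from root to E: J -> E
Depth = number of edges = 1

Answer: 1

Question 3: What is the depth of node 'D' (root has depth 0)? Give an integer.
Answer: 3

Derivation:
Path from root to D: J -> B -> C -> D
Depth = number of edges = 3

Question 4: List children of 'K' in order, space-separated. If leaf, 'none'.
Node K's children (from adjacency): (leaf)

Answer: none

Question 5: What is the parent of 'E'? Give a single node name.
Answer: J

Derivation:
Scan adjacency: E appears as child of J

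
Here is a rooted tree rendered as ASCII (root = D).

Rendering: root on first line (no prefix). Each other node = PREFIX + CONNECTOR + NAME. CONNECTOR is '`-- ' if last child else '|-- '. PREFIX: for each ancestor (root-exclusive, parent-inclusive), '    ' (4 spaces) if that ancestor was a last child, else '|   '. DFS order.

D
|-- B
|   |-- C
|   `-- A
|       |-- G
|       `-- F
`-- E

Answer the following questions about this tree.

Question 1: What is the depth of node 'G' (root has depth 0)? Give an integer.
Answer: 3

Derivation:
Path from root to G: D -> B -> A -> G
Depth = number of edges = 3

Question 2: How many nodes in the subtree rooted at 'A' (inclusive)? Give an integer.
Answer: 3

Derivation:
Subtree rooted at A contains: A, F, G
Count = 3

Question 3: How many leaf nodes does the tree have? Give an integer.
Answer: 4

Derivation:
Leaves (nodes with no children): C, E, F, G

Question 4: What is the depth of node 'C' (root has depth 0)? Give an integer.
Answer: 2

Derivation:
Path from root to C: D -> B -> C
Depth = number of edges = 2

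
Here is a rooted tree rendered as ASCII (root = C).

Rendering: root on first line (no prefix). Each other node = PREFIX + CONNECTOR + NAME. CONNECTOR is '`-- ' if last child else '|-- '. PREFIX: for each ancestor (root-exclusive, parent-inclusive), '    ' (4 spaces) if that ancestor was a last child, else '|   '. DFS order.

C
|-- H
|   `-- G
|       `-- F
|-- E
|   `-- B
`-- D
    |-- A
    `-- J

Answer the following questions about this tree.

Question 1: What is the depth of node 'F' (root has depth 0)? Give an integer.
Answer: 3

Derivation:
Path from root to F: C -> H -> G -> F
Depth = number of edges = 3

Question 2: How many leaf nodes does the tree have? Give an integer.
Leaves (nodes with no children): A, B, F, J

Answer: 4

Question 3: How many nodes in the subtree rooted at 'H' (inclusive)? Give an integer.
Subtree rooted at H contains: F, G, H
Count = 3

Answer: 3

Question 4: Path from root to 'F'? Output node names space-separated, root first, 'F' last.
Walk down from root: C -> H -> G -> F

Answer: C H G F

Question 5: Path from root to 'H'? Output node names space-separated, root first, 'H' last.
Walk down from root: C -> H

Answer: C H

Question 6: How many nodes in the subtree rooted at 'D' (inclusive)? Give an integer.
Answer: 3

Derivation:
Subtree rooted at D contains: A, D, J
Count = 3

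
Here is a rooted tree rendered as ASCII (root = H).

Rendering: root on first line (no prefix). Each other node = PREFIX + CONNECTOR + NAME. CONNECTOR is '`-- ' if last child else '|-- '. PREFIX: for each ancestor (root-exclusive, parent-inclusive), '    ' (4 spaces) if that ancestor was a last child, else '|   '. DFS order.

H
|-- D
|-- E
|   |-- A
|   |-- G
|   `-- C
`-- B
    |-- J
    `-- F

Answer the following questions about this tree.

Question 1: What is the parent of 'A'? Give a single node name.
Scan adjacency: A appears as child of E

Answer: E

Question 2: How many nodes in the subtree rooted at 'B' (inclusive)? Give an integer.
Subtree rooted at B contains: B, F, J
Count = 3

Answer: 3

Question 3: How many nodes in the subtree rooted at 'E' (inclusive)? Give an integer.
Answer: 4

Derivation:
Subtree rooted at E contains: A, C, E, G
Count = 4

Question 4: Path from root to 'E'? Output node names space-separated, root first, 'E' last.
Answer: H E

Derivation:
Walk down from root: H -> E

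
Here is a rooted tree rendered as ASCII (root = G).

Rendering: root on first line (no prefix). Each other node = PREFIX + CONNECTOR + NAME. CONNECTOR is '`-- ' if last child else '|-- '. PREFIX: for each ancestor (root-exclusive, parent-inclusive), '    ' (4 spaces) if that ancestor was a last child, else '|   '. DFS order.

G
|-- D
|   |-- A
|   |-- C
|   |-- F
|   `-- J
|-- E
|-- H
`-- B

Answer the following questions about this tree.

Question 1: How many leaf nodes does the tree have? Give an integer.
Leaves (nodes with no children): A, B, C, E, F, H, J

Answer: 7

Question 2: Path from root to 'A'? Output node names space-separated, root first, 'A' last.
Answer: G D A

Derivation:
Walk down from root: G -> D -> A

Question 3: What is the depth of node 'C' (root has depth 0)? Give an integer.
Path from root to C: G -> D -> C
Depth = number of edges = 2

Answer: 2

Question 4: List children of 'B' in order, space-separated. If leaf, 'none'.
Answer: none

Derivation:
Node B's children (from adjacency): (leaf)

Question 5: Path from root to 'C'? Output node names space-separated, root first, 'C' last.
Walk down from root: G -> D -> C

Answer: G D C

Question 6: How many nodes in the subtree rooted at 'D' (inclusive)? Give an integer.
Answer: 5

Derivation:
Subtree rooted at D contains: A, C, D, F, J
Count = 5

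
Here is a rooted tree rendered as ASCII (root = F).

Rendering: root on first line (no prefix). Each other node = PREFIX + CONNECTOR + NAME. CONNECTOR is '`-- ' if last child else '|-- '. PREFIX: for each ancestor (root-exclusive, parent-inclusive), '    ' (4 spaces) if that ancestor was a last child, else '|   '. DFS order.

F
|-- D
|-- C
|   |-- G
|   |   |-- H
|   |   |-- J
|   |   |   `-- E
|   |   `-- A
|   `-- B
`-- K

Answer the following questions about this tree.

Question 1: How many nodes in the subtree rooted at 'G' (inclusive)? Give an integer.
Subtree rooted at G contains: A, E, G, H, J
Count = 5

Answer: 5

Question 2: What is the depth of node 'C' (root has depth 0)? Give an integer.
Answer: 1

Derivation:
Path from root to C: F -> C
Depth = number of edges = 1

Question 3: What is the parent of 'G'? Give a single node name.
Answer: C

Derivation:
Scan adjacency: G appears as child of C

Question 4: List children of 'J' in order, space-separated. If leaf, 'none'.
Node J's children (from adjacency): E

Answer: E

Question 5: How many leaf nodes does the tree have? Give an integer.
Leaves (nodes with no children): A, B, D, E, H, K

Answer: 6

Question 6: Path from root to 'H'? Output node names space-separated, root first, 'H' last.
Answer: F C G H

Derivation:
Walk down from root: F -> C -> G -> H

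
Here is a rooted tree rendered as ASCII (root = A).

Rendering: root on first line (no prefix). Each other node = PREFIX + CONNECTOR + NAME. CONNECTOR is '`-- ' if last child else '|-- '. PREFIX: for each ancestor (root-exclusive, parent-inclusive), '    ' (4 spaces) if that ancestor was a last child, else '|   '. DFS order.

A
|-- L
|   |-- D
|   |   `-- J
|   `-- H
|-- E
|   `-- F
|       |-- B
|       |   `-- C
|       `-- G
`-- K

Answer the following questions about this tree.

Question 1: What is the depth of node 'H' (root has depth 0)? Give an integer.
Answer: 2

Derivation:
Path from root to H: A -> L -> H
Depth = number of edges = 2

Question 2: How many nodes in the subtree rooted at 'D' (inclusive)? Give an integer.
Subtree rooted at D contains: D, J
Count = 2

Answer: 2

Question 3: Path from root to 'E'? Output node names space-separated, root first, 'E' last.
Answer: A E

Derivation:
Walk down from root: A -> E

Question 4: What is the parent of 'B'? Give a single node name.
Scan adjacency: B appears as child of F

Answer: F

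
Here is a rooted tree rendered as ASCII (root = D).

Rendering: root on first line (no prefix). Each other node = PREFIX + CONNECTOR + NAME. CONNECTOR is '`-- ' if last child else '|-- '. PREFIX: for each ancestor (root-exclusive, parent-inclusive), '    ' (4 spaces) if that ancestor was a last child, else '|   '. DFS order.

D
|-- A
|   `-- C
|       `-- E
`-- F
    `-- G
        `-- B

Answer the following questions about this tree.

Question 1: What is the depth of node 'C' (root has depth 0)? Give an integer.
Answer: 2

Derivation:
Path from root to C: D -> A -> C
Depth = number of edges = 2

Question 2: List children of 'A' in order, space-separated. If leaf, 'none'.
Answer: C

Derivation:
Node A's children (from adjacency): C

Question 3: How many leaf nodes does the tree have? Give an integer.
Answer: 2

Derivation:
Leaves (nodes with no children): B, E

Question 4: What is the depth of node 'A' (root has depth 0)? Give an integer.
Path from root to A: D -> A
Depth = number of edges = 1

Answer: 1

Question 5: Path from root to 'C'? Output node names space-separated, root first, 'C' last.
Answer: D A C

Derivation:
Walk down from root: D -> A -> C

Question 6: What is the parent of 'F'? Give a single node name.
Scan adjacency: F appears as child of D

Answer: D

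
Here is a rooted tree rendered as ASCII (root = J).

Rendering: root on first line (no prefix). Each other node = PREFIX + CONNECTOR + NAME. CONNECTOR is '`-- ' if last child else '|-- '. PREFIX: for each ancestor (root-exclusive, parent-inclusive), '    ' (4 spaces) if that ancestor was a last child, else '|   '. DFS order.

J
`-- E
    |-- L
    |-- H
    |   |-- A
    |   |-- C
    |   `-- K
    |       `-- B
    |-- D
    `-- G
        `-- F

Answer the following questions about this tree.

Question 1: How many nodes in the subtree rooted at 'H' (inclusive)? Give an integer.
Subtree rooted at H contains: A, B, C, H, K
Count = 5

Answer: 5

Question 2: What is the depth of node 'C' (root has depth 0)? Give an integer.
Answer: 3

Derivation:
Path from root to C: J -> E -> H -> C
Depth = number of edges = 3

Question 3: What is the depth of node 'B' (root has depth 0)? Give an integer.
Path from root to B: J -> E -> H -> K -> B
Depth = number of edges = 4

Answer: 4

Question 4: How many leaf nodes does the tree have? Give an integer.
Leaves (nodes with no children): A, B, C, D, F, L

Answer: 6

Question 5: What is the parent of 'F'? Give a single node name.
Answer: G

Derivation:
Scan adjacency: F appears as child of G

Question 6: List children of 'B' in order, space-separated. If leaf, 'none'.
Answer: none

Derivation:
Node B's children (from adjacency): (leaf)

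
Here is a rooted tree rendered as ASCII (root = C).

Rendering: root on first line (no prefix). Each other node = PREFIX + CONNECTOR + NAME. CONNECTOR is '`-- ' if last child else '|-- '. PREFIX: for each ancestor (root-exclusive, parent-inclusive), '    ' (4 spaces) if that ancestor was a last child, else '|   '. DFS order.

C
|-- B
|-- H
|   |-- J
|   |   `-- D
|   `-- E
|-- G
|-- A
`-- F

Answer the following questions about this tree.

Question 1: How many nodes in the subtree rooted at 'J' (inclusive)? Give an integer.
Subtree rooted at J contains: D, J
Count = 2

Answer: 2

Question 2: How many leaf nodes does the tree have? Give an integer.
Answer: 6

Derivation:
Leaves (nodes with no children): A, B, D, E, F, G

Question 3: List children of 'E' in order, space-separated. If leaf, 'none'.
Answer: none

Derivation:
Node E's children (from adjacency): (leaf)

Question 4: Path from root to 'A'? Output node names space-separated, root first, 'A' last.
Walk down from root: C -> A

Answer: C A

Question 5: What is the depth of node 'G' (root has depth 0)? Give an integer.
Answer: 1

Derivation:
Path from root to G: C -> G
Depth = number of edges = 1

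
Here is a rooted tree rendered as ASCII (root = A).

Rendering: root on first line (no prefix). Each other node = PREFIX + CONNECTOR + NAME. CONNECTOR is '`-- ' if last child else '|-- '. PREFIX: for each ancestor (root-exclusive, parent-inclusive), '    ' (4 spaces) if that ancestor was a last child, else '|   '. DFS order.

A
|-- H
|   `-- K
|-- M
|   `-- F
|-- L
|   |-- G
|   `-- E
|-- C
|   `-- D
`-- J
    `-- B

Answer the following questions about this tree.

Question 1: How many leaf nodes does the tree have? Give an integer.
Leaves (nodes with no children): B, D, E, F, G, K

Answer: 6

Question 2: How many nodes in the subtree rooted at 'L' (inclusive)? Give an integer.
Answer: 3

Derivation:
Subtree rooted at L contains: E, G, L
Count = 3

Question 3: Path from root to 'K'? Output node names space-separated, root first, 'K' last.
Answer: A H K

Derivation:
Walk down from root: A -> H -> K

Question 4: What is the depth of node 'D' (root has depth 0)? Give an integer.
Path from root to D: A -> C -> D
Depth = number of edges = 2

Answer: 2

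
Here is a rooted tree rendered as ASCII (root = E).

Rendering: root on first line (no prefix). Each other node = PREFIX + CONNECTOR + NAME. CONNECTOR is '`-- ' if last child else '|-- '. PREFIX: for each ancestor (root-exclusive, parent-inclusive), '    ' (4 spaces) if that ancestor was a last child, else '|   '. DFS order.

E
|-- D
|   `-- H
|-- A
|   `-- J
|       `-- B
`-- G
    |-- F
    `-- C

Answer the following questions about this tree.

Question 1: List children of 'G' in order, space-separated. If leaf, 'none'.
Node G's children (from adjacency): F, C

Answer: F C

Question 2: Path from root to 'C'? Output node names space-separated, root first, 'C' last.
Walk down from root: E -> G -> C

Answer: E G C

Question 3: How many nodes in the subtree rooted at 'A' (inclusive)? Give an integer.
Subtree rooted at A contains: A, B, J
Count = 3

Answer: 3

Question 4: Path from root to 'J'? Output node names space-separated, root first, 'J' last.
Answer: E A J

Derivation:
Walk down from root: E -> A -> J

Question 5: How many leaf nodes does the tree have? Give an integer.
Leaves (nodes with no children): B, C, F, H

Answer: 4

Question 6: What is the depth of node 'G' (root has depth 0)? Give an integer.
Answer: 1

Derivation:
Path from root to G: E -> G
Depth = number of edges = 1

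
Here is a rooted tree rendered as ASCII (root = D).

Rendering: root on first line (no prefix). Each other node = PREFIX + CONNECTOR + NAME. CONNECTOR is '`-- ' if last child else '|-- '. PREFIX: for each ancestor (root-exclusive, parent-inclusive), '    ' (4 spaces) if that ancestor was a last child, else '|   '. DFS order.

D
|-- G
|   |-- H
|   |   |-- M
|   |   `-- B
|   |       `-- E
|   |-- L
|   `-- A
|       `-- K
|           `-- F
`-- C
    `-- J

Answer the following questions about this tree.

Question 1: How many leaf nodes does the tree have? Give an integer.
Leaves (nodes with no children): E, F, J, L, M

Answer: 5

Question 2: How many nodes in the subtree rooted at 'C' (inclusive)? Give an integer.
Answer: 2

Derivation:
Subtree rooted at C contains: C, J
Count = 2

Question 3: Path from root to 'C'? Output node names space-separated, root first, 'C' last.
Walk down from root: D -> C

Answer: D C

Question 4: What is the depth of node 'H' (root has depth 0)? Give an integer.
Path from root to H: D -> G -> H
Depth = number of edges = 2

Answer: 2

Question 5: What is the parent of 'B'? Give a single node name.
Scan adjacency: B appears as child of H

Answer: H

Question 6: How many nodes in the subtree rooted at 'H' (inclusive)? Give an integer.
Answer: 4

Derivation:
Subtree rooted at H contains: B, E, H, M
Count = 4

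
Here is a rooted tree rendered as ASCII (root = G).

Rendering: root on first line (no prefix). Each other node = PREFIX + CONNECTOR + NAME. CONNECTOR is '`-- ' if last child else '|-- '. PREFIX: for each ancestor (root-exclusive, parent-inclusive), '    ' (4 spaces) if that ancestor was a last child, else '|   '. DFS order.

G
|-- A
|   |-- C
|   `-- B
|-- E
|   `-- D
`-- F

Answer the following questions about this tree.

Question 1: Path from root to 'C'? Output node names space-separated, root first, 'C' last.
Walk down from root: G -> A -> C

Answer: G A C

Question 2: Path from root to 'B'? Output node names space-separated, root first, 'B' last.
Walk down from root: G -> A -> B

Answer: G A B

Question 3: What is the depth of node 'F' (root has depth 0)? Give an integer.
Path from root to F: G -> F
Depth = number of edges = 1

Answer: 1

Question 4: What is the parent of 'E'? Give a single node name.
Answer: G

Derivation:
Scan adjacency: E appears as child of G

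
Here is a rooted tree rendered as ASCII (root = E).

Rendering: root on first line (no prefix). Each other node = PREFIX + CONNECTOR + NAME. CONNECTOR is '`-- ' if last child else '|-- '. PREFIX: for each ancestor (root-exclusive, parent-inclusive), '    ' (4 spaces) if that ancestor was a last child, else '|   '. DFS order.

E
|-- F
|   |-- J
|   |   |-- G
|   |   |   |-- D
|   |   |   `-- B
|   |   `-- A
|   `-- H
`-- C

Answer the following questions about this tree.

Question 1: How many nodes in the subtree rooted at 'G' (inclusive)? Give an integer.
Answer: 3

Derivation:
Subtree rooted at G contains: B, D, G
Count = 3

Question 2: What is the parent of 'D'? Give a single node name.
Scan adjacency: D appears as child of G

Answer: G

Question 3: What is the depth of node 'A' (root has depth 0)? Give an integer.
Answer: 3

Derivation:
Path from root to A: E -> F -> J -> A
Depth = number of edges = 3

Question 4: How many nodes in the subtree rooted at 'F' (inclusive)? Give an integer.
Answer: 7

Derivation:
Subtree rooted at F contains: A, B, D, F, G, H, J
Count = 7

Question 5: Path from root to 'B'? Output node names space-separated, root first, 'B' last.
Answer: E F J G B

Derivation:
Walk down from root: E -> F -> J -> G -> B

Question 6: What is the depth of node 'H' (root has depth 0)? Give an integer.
Answer: 2

Derivation:
Path from root to H: E -> F -> H
Depth = number of edges = 2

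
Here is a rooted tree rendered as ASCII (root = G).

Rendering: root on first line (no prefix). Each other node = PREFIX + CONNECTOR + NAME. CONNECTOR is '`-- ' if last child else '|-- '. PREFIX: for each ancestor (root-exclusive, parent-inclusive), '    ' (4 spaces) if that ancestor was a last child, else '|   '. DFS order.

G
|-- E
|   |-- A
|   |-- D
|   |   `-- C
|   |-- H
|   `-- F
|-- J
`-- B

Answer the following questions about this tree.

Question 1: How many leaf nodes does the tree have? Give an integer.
Leaves (nodes with no children): A, B, C, F, H, J

Answer: 6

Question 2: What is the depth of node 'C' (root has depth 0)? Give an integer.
Answer: 3

Derivation:
Path from root to C: G -> E -> D -> C
Depth = number of edges = 3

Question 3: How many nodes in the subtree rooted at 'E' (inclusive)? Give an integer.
Answer: 6

Derivation:
Subtree rooted at E contains: A, C, D, E, F, H
Count = 6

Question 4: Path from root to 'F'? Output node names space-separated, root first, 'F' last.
Walk down from root: G -> E -> F

Answer: G E F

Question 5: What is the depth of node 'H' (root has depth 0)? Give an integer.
Answer: 2

Derivation:
Path from root to H: G -> E -> H
Depth = number of edges = 2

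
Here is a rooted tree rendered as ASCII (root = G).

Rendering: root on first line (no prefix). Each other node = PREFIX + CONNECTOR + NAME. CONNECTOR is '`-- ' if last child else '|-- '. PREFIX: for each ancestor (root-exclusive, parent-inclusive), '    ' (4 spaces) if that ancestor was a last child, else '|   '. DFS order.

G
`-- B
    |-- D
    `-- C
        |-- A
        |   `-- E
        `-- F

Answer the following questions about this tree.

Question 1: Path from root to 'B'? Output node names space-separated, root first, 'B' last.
Walk down from root: G -> B

Answer: G B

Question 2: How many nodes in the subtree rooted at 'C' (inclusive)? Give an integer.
Answer: 4

Derivation:
Subtree rooted at C contains: A, C, E, F
Count = 4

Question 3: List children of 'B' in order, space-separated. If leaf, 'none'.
Answer: D C

Derivation:
Node B's children (from adjacency): D, C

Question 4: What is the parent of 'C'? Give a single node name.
Answer: B

Derivation:
Scan adjacency: C appears as child of B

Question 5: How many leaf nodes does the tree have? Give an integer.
Leaves (nodes with no children): D, E, F

Answer: 3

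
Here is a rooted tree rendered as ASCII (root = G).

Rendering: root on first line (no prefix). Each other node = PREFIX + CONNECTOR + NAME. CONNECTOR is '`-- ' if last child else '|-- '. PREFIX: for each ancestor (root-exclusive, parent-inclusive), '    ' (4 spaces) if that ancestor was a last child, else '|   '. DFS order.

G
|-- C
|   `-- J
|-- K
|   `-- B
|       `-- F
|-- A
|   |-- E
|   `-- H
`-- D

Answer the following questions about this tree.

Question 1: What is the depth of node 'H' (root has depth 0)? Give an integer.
Path from root to H: G -> A -> H
Depth = number of edges = 2

Answer: 2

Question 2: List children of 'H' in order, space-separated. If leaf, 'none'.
Node H's children (from adjacency): (leaf)

Answer: none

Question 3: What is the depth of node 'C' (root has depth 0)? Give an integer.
Path from root to C: G -> C
Depth = number of edges = 1

Answer: 1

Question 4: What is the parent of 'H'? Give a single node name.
Answer: A

Derivation:
Scan adjacency: H appears as child of A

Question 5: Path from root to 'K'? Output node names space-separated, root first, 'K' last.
Answer: G K

Derivation:
Walk down from root: G -> K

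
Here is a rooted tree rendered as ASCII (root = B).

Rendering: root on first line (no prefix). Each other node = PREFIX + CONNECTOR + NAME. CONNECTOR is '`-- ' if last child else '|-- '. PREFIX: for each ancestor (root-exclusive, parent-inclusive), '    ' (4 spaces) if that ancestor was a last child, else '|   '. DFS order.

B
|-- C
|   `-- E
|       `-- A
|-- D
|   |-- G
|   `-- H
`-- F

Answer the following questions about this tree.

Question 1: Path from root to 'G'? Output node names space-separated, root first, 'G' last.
Answer: B D G

Derivation:
Walk down from root: B -> D -> G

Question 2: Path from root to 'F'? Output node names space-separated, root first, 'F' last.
Answer: B F

Derivation:
Walk down from root: B -> F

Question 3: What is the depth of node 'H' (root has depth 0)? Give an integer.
Path from root to H: B -> D -> H
Depth = number of edges = 2

Answer: 2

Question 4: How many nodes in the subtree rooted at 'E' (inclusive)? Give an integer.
Subtree rooted at E contains: A, E
Count = 2

Answer: 2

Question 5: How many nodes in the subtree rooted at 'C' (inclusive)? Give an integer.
Subtree rooted at C contains: A, C, E
Count = 3

Answer: 3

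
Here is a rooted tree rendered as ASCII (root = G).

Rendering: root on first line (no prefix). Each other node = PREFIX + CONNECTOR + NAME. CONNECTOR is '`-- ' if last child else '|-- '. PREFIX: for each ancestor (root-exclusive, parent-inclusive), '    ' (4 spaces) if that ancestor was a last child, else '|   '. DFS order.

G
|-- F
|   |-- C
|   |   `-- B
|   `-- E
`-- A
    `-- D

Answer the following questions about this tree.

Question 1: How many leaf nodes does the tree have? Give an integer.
Answer: 3

Derivation:
Leaves (nodes with no children): B, D, E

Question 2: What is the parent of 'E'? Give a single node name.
Answer: F

Derivation:
Scan adjacency: E appears as child of F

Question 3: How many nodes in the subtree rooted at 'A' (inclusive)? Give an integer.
Subtree rooted at A contains: A, D
Count = 2

Answer: 2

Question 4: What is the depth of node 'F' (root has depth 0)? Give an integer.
Path from root to F: G -> F
Depth = number of edges = 1

Answer: 1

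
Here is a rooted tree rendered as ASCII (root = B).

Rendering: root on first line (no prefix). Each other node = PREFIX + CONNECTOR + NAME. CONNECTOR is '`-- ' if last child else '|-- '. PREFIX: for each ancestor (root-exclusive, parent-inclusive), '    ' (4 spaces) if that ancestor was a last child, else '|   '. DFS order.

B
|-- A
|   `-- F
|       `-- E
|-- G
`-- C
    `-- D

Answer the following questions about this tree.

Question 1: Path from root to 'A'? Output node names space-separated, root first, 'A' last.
Walk down from root: B -> A

Answer: B A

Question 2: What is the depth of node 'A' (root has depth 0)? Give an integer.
Answer: 1

Derivation:
Path from root to A: B -> A
Depth = number of edges = 1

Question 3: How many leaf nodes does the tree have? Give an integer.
Leaves (nodes with no children): D, E, G

Answer: 3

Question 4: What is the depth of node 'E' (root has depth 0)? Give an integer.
Path from root to E: B -> A -> F -> E
Depth = number of edges = 3

Answer: 3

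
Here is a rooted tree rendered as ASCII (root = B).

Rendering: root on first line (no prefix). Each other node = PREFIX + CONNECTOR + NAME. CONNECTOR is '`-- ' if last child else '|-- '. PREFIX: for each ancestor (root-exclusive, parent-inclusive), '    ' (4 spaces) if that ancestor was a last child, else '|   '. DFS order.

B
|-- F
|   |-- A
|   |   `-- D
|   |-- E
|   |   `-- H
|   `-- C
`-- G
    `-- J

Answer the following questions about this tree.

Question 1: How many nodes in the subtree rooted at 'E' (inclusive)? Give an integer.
Subtree rooted at E contains: E, H
Count = 2

Answer: 2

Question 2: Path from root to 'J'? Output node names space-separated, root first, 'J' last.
Walk down from root: B -> G -> J

Answer: B G J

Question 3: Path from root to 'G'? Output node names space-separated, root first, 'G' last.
Answer: B G

Derivation:
Walk down from root: B -> G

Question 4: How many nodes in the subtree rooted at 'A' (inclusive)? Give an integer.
Answer: 2

Derivation:
Subtree rooted at A contains: A, D
Count = 2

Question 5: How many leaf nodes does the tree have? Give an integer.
Leaves (nodes with no children): C, D, H, J

Answer: 4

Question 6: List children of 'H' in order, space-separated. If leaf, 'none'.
Answer: none

Derivation:
Node H's children (from adjacency): (leaf)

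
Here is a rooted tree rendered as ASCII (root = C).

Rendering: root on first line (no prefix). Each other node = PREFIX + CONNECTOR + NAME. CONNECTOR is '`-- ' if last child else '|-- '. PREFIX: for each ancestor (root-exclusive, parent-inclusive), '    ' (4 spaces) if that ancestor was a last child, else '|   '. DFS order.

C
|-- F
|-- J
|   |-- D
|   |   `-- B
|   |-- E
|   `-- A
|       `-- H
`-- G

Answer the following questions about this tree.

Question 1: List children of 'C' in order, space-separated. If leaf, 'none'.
Node C's children (from adjacency): F, J, G

Answer: F J G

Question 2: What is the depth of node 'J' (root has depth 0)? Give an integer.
Answer: 1

Derivation:
Path from root to J: C -> J
Depth = number of edges = 1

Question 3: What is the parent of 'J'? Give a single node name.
Scan adjacency: J appears as child of C

Answer: C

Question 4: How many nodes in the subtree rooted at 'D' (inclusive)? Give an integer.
Subtree rooted at D contains: B, D
Count = 2

Answer: 2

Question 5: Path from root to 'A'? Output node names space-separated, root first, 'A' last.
Answer: C J A

Derivation:
Walk down from root: C -> J -> A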